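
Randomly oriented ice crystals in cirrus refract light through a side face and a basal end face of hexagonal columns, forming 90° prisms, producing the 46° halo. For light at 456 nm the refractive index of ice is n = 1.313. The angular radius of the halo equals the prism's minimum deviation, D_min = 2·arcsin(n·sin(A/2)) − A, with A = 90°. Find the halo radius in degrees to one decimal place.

46.4°

n·sin(A/2) = 1.313 × sin 45° = 1.313 × 0.7071 = 0.9284.
D_min = 2·arcsin(0.9284) − 90° = 2 × 68.192° − 90° = 46.383°.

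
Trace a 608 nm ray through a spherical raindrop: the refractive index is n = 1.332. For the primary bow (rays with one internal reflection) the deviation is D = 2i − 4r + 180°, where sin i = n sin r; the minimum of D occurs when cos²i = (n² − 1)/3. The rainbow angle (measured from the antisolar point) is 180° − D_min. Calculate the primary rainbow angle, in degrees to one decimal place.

cos²i = (1.77422 − 1)/3 = 0.25807; i = arccos(0.50801) = 59.469°.
sin r = sin 59.469°/1.332 = 0.64666; r = 40.290°.
D_min = 2·59.469° − 4·40.290° + 180° = 137.776°.
Rainbow angle = 180° − D_min = 42.224°.

42.2°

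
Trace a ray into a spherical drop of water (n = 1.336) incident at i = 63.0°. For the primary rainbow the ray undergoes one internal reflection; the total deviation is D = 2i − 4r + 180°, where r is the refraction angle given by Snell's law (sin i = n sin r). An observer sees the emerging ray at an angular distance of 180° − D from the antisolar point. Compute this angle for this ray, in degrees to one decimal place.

sin r = sin 63.0° / 1.336 = 0.8910/1.336 = 0.6669; r = 41.83°.
D = 2·63.0° − 4·41.83° + 180° = 126.00° − 167.32° + 180° = 138.68°.
Angle from antisolar point = 180° − D = 41.32°.

41.3°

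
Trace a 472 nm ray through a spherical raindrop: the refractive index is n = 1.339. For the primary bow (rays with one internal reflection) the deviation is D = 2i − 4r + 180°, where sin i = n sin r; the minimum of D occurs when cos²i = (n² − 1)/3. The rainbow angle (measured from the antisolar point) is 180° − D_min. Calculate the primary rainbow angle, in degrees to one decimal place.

41.2°

cos²i = (1.79292 − 1)/3 = 0.26431; i = arccos(0.51411) = 59.062°.
sin r = sin 59.062°/1.339 = 0.64057; r = 39.834°.
D_min = 2·59.062° − 4·39.834° + 180° = 138.786°.
Rainbow angle = 180° − D_min = 41.214°.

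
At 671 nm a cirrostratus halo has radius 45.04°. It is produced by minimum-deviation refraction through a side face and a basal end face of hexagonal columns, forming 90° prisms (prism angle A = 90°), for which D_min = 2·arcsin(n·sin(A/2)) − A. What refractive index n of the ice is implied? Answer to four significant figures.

Rearranging: n = sin((D_min + A)/2) / sin(A/2).
(D_min + A)/2 = (45.04° + 90°)/2 = 67.520°.
n = sin 67.520° / sin 45° = 0.9240 / 0.7071 = 1.3068.

1.307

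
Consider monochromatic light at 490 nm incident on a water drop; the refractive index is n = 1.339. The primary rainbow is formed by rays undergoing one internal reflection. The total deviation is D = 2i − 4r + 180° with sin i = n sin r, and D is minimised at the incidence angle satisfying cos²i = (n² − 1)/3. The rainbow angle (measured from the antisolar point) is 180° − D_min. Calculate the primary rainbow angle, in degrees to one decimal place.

41.2°

cos²i = (1.79292 − 1)/3 = 0.26431; i = arccos(0.51411) = 59.062°.
sin r = sin 59.062°/1.339 = 0.64057; r = 39.834°.
D_min = 2·59.062° − 4·39.834° + 180° = 138.786°.
Rainbow angle = 180° − D_min = 41.214°.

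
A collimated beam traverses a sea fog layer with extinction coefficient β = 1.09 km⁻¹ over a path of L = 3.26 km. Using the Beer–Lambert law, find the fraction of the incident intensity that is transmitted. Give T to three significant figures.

0.0286

τ = β·L = 1.09 × 3.26 = 3.5534.
T = exp(−3.5534) = 0.0286.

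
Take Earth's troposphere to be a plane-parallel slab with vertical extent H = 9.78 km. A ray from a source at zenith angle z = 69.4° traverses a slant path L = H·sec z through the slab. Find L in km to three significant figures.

sec z = 1/cos 69.4° = 2.8422.
L = 9.78 × 2.8422 = 27.797 km.

27.8 km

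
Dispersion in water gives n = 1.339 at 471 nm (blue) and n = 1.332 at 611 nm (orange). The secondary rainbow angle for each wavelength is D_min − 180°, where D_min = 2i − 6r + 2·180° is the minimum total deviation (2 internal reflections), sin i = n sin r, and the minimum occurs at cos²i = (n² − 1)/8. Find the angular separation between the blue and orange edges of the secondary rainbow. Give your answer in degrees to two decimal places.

1.82°

At 471 nm (n = 1.339): cos²i = 0.09912 → i = 71.650°, r = 45.141°, D_min = 232.451°, rainbow angle = 52.451°.
At 611 nm (n = 1.332): cos²i = 0.09678 → i = 71.875°, r = 45.520°, D_min = 230.628°, rainbow angle = 50.628°.
Angular width = |52.451° − 50.628°| = 1.823°.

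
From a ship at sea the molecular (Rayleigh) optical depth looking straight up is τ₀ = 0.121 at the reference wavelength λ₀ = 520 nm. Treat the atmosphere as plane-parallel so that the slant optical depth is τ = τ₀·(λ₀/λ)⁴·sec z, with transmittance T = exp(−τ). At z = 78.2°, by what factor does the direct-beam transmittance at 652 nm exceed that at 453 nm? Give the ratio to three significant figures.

2.20

Airmass: sec 78.2° = 4.8901.
τ(652 nm) = 0.121 × (520/652)⁴ × 4.8901 = 0.121 × 0.4046 × 4.8901 = 0.2394.
τ(453 nm) = 0.121 × (520/453)⁴ × 4.8901 = 0.121 × 1.7363 × 4.8901 = 1.0274.
T(652)/T(453) = exp(τ_B − τ_A) = exp(0.7880) = 2.1989.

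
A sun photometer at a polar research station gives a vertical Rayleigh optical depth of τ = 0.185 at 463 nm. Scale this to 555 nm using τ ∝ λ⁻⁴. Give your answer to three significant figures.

0.0896

τ(555 nm) = τ(463 nm) × (463/555)⁴ = 0.185 × (0.8342)⁴ = 0.185 × 0.4843 = 0.0896.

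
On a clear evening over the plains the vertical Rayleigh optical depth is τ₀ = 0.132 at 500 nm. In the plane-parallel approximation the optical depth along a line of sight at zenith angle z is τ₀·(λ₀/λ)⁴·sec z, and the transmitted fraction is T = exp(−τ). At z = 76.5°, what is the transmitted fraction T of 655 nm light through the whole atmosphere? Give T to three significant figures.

0.825

sec 76.5° = 4.2837.
τ = 0.132 × (500/655)⁴ × 4.2837 = 0.132 × 0.3396 × 4.2837 = 0.1920.
T = exp(−0.1920) = 0.8253.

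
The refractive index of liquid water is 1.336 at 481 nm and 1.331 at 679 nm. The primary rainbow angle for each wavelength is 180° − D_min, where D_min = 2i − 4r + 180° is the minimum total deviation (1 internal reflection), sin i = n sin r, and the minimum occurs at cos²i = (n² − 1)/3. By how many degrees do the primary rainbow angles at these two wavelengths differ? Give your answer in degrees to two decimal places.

At 481 nm (n = 1.336): cos²i = 0.26163 → i = 59.236°, r = 40.029°, D_min = 138.356°, rainbow angle = 41.644°.
At 679 nm (n = 1.331): cos²i = 0.25719 → i = 59.527°, r = 40.356°, D_min = 137.630°, rainbow angle = 42.370°.
Angular width = |41.644° − 42.370°| = 0.726°.

0.73°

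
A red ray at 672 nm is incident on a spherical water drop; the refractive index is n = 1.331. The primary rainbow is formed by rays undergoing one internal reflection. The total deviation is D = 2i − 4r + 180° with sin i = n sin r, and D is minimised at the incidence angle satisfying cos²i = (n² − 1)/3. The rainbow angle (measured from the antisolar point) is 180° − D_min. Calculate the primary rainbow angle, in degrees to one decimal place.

42.4°

cos²i = (1.77156 − 1)/3 = 0.25719; i = arccos(0.50714) = 59.527°.
sin r = sin 59.527°/1.331 = 0.64753; r = 40.356°.
D_min = 2·59.527° − 4·40.356° + 180° = 137.630°.
Rainbow angle = 180° − D_min = 42.370°.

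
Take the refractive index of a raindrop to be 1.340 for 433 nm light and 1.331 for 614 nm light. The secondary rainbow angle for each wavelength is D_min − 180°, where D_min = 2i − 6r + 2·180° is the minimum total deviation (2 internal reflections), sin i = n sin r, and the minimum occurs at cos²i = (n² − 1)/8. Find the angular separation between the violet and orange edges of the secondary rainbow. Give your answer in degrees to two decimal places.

2.34°

At 433 nm (n = 1.340): cos²i = 0.09945 → i = 71.618°, r = 45.088°, D_min = 232.709°, rainbow angle = 52.709°.
At 614 nm (n = 1.331): cos²i = 0.09645 → i = 71.907°, r = 45.575°, D_min = 230.365°, rainbow angle = 50.365°.
Angular width = |52.709° − 50.365°| = 2.344°.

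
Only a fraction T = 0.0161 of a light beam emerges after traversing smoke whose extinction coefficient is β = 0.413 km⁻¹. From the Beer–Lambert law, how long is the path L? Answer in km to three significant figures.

10.00 km

Beer–Lambert: T = exp(−βL) ⇒ L = −ln(T)/β = −ln(0.0161)/0.413 = 4.1289/0.413 = 9.997 km.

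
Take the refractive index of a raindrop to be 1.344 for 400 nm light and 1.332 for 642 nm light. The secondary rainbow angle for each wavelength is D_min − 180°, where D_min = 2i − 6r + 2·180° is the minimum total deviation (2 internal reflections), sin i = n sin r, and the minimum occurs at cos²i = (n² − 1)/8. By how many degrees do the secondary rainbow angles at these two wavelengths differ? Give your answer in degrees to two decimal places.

3.10°

At 400 nm (n = 1.344): cos²i = 0.10079 → i = 71.490°, r = 44.874°, D_min = 233.733°, rainbow angle = 53.733°.
At 642 nm (n = 1.332): cos²i = 0.09678 → i = 71.875°, r = 45.520°, D_min = 230.628°, rainbow angle = 50.628°.
Angular width = |53.733° − 50.628°| = 3.104°.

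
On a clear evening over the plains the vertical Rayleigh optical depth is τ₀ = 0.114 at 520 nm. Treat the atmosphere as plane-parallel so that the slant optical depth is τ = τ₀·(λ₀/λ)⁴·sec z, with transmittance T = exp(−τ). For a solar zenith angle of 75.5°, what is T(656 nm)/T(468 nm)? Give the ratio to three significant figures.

1.67

Airmass: sec 75.5° = 3.9939.
τ(656 nm) = 0.114 × (520/656)⁴ × 3.9939 = 0.114 × 0.3948 × 3.9939 = 0.1798.
τ(468 nm) = 0.114 × (520/468)⁴ × 3.9939 = 0.114 × 1.5242 × 3.9939 = 0.6940.
T(656)/T(468) = exp(τ_B − τ_A) = exp(0.5142) = 1.6723.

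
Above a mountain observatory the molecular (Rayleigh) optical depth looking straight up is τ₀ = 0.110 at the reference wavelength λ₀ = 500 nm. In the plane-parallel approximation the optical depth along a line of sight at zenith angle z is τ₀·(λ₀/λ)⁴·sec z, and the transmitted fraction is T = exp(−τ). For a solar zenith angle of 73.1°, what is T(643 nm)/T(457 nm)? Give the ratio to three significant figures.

Airmass: sec 73.1° = 3.4399.
τ(643 nm) = 0.110 × (500/643)⁴ × 3.4399 = 0.110 × 0.3656 × 3.4399 = 0.1384.
τ(457 nm) = 0.110 × (500/457)⁴ × 3.4399 = 0.110 × 1.4329 × 3.4399 = 0.5422.
T(643)/T(457) = exp(τ_B − τ_A) = exp(0.4038) = 1.4976.

1.50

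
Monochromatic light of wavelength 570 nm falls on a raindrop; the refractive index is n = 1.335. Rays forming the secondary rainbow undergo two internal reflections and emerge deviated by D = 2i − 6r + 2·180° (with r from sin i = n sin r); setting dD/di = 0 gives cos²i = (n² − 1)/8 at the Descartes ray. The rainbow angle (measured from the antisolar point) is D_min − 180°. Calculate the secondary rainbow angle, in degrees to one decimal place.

cos²i = (1.78222 − 1)/8 = 0.09778; i = arccos(0.31269) = 71.778°.
sin r = sin 71.778°/1.335 = 0.71150; r = 45.357°.
D_min = 2·71.778° − 6·45.357° + 360° = 231.414°.
Rainbow angle = D_min − 180° = 51.414°.

51.4°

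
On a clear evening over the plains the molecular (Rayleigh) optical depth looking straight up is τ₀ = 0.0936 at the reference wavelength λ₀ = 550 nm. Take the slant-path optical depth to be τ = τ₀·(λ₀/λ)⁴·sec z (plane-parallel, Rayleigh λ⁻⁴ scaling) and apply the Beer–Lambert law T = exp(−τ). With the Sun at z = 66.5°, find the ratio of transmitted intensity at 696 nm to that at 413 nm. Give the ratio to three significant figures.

1.91

Airmass: sec 66.5° = 2.5078.
τ(696 nm) = 0.0936 × (550/696)⁴ × 2.5078 = 0.0936 × 0.3900 × 2.5078 = 0.0915.
τ(413 nm) = 0.0936 × (550/413)⁴ × 2.5078 = 0.0936 × 3.1452 × 2.5078 = 0.7383.
T(696)/T(413) = exp(τ_B − τ_A) = exp(0.6468) = 1.9093.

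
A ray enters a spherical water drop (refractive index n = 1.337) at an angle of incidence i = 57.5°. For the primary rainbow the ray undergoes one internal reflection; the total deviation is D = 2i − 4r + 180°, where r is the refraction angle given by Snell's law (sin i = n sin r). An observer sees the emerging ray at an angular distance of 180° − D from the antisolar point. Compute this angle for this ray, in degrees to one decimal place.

sin r = sin 57.5° / 1.337 = 0.8434/1.337 = 0.6308; r = 39.11°.
D = 2·57.5° − 4·39.11° + 180° = 115.00° − 156.44° + 180° = 138.56°.
Angle from antisolar point = 180° − D = 41.44°.

41.4°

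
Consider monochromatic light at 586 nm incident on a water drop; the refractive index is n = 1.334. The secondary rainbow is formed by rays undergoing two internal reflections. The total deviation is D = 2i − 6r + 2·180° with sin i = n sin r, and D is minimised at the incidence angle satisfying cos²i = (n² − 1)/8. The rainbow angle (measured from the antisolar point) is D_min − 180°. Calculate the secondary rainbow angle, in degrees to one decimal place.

51.2°

cos²i = (1.77956 − 1)/8 = 0.09744; i = arccos(0.31216) = 71.810°.
sin r = sin 71.810°/1.334 = 0.71217; r = 45.411°.
D_min = 2·71.810° − 6·45.411° + 360° = 231.153°.
Rainbow angle = D_min − 180° = 51.153°.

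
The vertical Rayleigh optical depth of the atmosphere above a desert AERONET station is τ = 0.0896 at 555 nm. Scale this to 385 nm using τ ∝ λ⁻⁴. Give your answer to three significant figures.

0.387

τ(385 nm) = τ(555 nm) × (555/385)⁴ = 0.0896 × (1.4416)⁴ = 0.0896 × 4.3185 = 0.3869.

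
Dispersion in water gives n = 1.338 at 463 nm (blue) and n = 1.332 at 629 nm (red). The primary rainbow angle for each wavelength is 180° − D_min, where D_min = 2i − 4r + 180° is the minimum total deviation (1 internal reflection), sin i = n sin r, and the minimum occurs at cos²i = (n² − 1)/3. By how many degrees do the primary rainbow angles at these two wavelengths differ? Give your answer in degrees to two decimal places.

0.87°

At 463 nm (n = 1.338): cos²i = 0.26341 → i = 59.120°, r = 39.899°, D_min = 138.643°, rainbow angle = 41.357°.
At 629 nm (n = 1.332): cos²i = 0.25807 → i = 59.469°, r = 40.290°, D_min = 137.776°, rainbow angle = 42.224°.
Angular width = |41.357° − 42.224°| = 0.867°.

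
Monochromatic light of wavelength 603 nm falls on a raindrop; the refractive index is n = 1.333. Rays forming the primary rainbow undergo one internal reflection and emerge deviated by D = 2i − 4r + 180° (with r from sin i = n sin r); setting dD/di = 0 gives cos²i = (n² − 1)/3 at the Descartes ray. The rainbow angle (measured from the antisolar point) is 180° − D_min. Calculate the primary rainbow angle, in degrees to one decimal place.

cos²i = (1.77689 − 1)/3 = 0.25896; i = arccos(0.50888) = 59.410°.
sin r = sin 59.410°/1.333 = 0.64579; r = 40.225°.
D_min = 2·59.410° − 4·40.225° + 180° = 137.922°.
Rainbow angle = 180° − D_min = 42.078°.

42.1°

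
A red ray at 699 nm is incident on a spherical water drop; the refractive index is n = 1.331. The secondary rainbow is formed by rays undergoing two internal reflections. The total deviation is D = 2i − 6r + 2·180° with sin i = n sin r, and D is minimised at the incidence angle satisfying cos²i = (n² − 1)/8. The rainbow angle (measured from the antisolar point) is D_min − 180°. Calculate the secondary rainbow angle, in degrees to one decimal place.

cos²i = (1.77156 − 1)/8 = 0.09645; i = arccos(0.31056) = 71.907°.
sin r = sin 71.907°/1.331 = 0.71417; r = 45.575°.
D_min = 2·71.907° − 6·45.575° + 360° = 230.365°.
Rainbow angle = D_min − 180° = 50.365°.

50.4°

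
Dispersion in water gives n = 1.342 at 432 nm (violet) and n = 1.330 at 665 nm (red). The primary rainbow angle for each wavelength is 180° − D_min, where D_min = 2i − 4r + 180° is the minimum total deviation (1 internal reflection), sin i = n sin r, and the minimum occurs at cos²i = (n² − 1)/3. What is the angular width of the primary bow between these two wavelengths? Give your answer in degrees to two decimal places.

1.73°

At 432 nm (n = 1.342): cos²i = 0.26699 → i = 58.888°, r = 39.641°, D_min = 139.213°, rainbow angle = 40.787°.
At 665 nm (n = 1.330): cos²i = 0.25630 → i = 59.585°, r = 40.422°, D_min = 137.484°, rainbow angle = 42.516°.
Angular width = |40.787° − 42.516°| = 1.729°.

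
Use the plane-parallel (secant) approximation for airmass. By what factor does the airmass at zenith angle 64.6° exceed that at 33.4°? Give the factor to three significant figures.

1.95

X(64.6°)/X(33.4°) = sec 64.6° / sec 33.4° = cos 33.4° / cos 64.6° = 0.8348/0.4289 = 1.9463.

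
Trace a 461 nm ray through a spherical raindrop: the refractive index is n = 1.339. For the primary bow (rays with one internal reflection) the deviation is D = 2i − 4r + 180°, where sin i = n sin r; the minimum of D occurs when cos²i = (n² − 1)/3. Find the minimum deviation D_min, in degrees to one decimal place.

138.8°

cos²i = (1.79292 − 1)/3 = 0.26431; i = arccos(0.51411) = 59.062°.
sin r = sin 59.062°/1.339 = 0.64057; r = 39.834°.
D_min = 2·59.062° − 4·39.834° + 180° = 138.786°.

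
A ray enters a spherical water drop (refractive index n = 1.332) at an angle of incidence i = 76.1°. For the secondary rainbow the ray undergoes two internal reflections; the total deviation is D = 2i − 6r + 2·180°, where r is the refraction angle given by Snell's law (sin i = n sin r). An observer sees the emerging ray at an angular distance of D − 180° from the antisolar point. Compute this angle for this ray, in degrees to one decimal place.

sin r = sin 76.1° / 1.332 = 0.9707/1.332 = 0.7288; r = 46.78°.
D = 2·76.1° − 6·46.78° + 2·180° = 152.20° − 280.70° + 360° = 231.50°.
Angle from antisolar point = D − 180° = 51.50°.

51.5°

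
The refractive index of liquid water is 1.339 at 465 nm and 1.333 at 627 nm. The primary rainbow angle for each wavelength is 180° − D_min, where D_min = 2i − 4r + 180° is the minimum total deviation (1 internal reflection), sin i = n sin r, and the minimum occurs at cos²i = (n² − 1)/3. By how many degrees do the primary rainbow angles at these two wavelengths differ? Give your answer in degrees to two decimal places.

0.86°

At 465 nm (n = 1.339): cos²i = 0.26431 → i = 59.062°, r = 39.834°, D_min = 138.786°, rainbow angle = 41.214°.
At 627 nm (n = 1.333): cos²i = 0.25896 → i = 59.410°, r = 40.225°, D_min = 137.922°, rainbow angle = 42.078°.
Angular width = |41.214° − 42.078°| = 0.865°.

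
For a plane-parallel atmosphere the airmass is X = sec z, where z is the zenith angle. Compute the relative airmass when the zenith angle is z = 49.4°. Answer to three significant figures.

1.54

X = sec z = 1/cos 49.4° = 1/0.6508 = 1.5366.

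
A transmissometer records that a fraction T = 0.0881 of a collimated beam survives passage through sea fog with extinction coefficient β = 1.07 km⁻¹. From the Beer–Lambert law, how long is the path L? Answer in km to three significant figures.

Beer–Lambert: T = exp(−βL) ⇒ L = −ln(T)/β = −ln(0.0881)/1.07 = 2.4293/1.07 = 2.27 km.

2.27 km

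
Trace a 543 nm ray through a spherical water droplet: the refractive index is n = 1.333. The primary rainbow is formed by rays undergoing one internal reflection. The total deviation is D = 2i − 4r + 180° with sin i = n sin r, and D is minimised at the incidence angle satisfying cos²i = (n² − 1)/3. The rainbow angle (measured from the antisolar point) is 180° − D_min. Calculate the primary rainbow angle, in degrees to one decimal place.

cos²i = (1.77689 − 1)/3 = 0.25896; i = arccos(0.50888) = 59.410°.
sin r = sin 59.410°/1.333 = 0.64579; r = 40.225°.
D_min = 2·59.410° − 4·40.225° + 180° = 137.922°.
Rainbow angle = 180° − D_min = 42.078°.

42.1°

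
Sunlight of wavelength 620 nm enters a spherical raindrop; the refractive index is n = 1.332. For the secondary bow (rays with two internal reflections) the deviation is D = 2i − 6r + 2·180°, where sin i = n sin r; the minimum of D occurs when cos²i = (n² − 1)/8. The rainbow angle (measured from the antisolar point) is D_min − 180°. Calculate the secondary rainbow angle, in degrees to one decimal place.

cos²i = (1.77422 − 1)/8 = 0.09678; i = arccos(0.31109) = 71.875°.
sin r = sin 71.875°/1.332 = 0.71350; r = 45.520°.
D_min = 2·71.875° − 6·45.520° + 360° = 230.628°.
Rainbow angle = D_min − 180° = 50.628°.

50.6°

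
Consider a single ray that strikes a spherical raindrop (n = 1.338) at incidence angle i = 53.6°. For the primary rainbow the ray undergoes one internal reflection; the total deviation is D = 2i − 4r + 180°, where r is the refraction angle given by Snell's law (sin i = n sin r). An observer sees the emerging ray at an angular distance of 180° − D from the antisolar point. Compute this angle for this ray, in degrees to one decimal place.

sin r = sin 53.6° / 1.338 = 0.8049/1.338 = 0.6016; r = 36.98°.
D = 2·53.6° − 4·36.98° + 180° = 107.20° − 147.93° + 180° = 139.27°.
Angle from antisolar point = 180° − D = 40.73°.

40.7°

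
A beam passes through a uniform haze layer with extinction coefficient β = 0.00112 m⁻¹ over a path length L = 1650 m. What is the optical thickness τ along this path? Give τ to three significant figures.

τ = β·L = 0.00112 × 1650 = 1.8480.

1.85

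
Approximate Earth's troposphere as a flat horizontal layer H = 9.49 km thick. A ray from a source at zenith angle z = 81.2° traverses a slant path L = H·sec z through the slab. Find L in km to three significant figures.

sec z = 1/cos 81.2° = 6.5366.
L = 9.49 × 6.5366 = 62.032 km.

62.0 km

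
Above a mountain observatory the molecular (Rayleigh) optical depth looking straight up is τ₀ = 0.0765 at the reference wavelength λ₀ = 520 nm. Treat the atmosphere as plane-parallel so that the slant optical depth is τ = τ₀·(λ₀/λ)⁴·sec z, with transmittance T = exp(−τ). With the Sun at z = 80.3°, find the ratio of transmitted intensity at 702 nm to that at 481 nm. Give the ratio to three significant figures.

1.62

Airmass: sec 80.3° = 5.9351.
τ(702 nm) = 0.0765 × (520/702)⁴ × 5.9351 = 0.0765 × 0.3011 × 5.9351 = 0.1367.
τ(481 nm) = 0.0765 × (520/481)⁴ × 5.9351 = 0.0765 × 1.3659 × 5.9351 = 0.6202.
T(702)/T(481) = exp(τ_B − τ_A) = exp(0.4835) = 1.6217.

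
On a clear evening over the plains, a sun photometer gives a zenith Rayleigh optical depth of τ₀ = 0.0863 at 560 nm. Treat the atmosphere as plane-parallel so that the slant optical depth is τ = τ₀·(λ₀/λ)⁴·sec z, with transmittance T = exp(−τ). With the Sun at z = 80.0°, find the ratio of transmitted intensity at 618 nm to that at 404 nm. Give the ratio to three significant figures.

4.48

Airmass: sec 80.0° = 5.7588.
τ(618 nm) = 0.0863 × (560/618)⁴ × 5.7588 = 0.0863 × 0.6742 × 5.7588 = 0.3351.
τ(404 nm) = 0.0863 × (560/404)⁴ × 5.7588 = 0.0863 × 3.6917 × 5.7588 = 1.8347.
T(618)/T(404) = exp(τ_B − τ_A) = exp(1.4996) = 4.4801.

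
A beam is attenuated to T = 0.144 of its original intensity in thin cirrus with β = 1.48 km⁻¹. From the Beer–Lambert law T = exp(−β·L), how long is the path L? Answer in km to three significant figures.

Beer–Lambert: T = exp(−βL) ⇒ L = −ln(T)/β = −ln(0.144)/1.48 = 1.9379/1.48 = 1.309 km.

1.31 km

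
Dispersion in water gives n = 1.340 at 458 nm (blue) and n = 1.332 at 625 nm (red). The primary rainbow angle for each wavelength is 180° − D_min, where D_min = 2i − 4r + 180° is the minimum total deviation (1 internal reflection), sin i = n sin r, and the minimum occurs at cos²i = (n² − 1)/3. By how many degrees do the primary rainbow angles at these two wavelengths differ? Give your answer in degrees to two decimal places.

1.15°

At 458 nm (n = 1.340): cos²i = 0.26520 → i = 59.004°, r = 39.770°, D_min = 138.929°, rainbow angle = 41.071°.
At 625 nm (n = 1.332): cos²i = 0.25807 → i = 59.469°, r = 40.290°, D_min = 137.776°, rainbow angle = 42.224°.
Angular width = |41.071° − 42.224°| = 1.153°.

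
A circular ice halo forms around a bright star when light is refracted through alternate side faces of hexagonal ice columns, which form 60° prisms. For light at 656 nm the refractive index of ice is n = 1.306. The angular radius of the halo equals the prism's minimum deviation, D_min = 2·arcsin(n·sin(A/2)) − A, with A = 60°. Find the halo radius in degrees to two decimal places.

21.54°

n·sin(A/2) = 1.306 × sin 30° = 1.306 × 0.5000 = 0.6530.
D_min = 2·arcsin(0.6530) − 60° = 2 × 40.768° − 60° = 21.536°.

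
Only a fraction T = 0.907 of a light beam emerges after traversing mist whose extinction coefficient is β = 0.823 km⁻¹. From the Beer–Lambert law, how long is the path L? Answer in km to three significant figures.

Beer–Lambert: T = exp(−βL) ⇒ L = −ln(T)/β = −ln(0.907)/0.823 = 0.0976/0.823 = 0.1186 km.

0.119 km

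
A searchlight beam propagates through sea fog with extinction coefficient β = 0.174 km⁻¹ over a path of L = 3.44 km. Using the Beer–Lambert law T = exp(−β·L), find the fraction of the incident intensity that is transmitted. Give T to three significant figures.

0.550

τ = β·L = 0.174 × 3.44 = 0.5986.
T = exp(−0.5986) = 0.5496.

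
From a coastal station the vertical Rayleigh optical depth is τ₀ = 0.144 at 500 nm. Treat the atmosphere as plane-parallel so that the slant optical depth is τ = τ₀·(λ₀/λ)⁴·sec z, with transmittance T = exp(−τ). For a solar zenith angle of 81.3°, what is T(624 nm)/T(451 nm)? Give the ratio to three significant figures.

2.85

Airmass: sec 81.3° = 6.6111.
τ(624 nm) = 0.144 × (500/624)⁴ × 6.6111 = 0.144 × 0.4122 × 6.6111 = 0.3924.
τ(451 nm) = 0.144 × (500/451)⁴ × 6.6111 = 0.144 × 1.5107 × 6.6111 = 1.4382.
T(624)/T(451) = exp(τ_B − τ_A) = exp(1.0457) = 2.8455.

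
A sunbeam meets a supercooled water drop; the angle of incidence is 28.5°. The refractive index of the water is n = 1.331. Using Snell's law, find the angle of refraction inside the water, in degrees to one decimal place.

Snell: sin θ_r = sin θ_i / n = sin 28.5° / 1.331 = 0.4772 / 1.331 = 0.3585.
θ_r = arcsin(0.3585) = 21.01°.

21.0°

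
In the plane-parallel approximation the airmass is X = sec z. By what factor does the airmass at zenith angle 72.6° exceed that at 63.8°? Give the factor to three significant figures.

X(72.6°)/X(63.8°) = sec 72.6° / sec 63.8° = cos 63.8° / cos 72.6° = 0.4415/0.2990 = 1.4764.

1.48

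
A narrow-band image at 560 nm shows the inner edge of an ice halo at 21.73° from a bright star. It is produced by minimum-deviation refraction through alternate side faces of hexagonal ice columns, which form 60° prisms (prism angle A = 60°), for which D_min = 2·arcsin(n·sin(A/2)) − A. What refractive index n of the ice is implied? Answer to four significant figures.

1.309

Rearranging: n = sin((D_min + A)/2) / sin(A/2).
(D_min + A)/2 = (21.73° + 60°)/2 = 40.865°.
n = sin 40.865° / sin 30° = 0.6543 / 0.5000 = 1.3086.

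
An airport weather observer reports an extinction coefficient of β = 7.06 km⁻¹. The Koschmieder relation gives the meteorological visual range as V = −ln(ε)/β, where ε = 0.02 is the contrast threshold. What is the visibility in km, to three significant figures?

0.554 km

V = −ln(0.02) / 7.06 = 3.912 / 7.06 = 0.5541 km.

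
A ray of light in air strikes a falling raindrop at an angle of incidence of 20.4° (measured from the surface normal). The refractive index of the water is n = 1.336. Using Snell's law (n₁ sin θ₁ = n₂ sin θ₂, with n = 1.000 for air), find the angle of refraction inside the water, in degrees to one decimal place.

Snell: sin θ_r = sin θ_i / n = sin 20.4° / 1.336 = 0.3486 / 1.336 = 0.2609.
θ_r = arcsin(0.2609) = 15.12°.

15.1°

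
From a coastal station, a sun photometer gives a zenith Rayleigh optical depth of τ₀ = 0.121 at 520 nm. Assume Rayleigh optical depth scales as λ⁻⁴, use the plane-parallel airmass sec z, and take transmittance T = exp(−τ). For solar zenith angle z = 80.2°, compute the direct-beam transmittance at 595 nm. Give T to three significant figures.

0.661

sec 80.2° = 5.8751.
τ = 0.121 × (520/595)⁴ × 5.8751 = 0.121 × 0.5834 × 5.8751 = 0.4147.
T = exp(−0.4147) = 0.6605.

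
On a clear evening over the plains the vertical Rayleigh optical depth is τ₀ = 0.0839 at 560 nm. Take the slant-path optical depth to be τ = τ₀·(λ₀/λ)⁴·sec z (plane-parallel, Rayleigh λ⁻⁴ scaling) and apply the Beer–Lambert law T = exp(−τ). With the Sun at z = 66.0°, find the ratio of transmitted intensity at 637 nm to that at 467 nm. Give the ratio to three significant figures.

Airmass: sec 66.0° = 2.4586.
τ(637 nm) = 0.0839 × (560/637)⁴ × 2.4586 = 0.0839 × 0.5973 × 2.4586 = 0.1232.
τ(467 nm) = 0.0839 × (560/467)⁴ × 2.4586 = 0.0839 × 2.0677 × 2.4586 = 0.4265.
T(637)/T(467) = exp(τ_B − τ_A) = exp(0.3033) = 1.3543.

1.35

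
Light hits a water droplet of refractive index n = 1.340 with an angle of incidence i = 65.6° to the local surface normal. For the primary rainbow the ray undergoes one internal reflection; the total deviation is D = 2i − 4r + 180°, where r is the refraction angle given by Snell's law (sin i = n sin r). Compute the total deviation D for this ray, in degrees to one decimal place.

139.9°

sin r = sin 65.6° / 1.340 = 0.9107/1.340 = 0.6796; r = 42.81°.
D = 2·65.6° − 4·42.81° + 180° = 131.20° − 171.25° + 180° = 139.95°.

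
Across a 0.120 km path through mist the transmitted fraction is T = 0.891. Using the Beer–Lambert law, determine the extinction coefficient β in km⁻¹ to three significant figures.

Beer–Lambert: T = exp(−βL) ⇒ β = −ln(T)/L = −ln(0.891)/0.120 = 0.1154/0.120 = 0.9618 km⁻¹.

0.962 km⁻¹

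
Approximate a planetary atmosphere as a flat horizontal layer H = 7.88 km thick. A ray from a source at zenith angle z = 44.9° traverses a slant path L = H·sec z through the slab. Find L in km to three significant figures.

11.1 km

sec z = 1/cos 44.9° = 1.4118.
L = 7.88 × 1.4118 = 11.125 km.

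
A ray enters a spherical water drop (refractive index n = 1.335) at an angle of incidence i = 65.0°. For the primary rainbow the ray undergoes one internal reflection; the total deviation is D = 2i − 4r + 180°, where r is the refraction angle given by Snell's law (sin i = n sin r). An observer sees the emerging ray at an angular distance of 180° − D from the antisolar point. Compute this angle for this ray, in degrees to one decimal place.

sin r = sin 65.0° / 1.335 = 0.9063/1.335 = 0.6789; r = 42.76°.
D = 2·65.0° − 4·42.76° + 180° = 130.00° − 171.03° + 180° = 138.97°.
Angle from antisolar point = 180° − D = 41.03°.

41.0°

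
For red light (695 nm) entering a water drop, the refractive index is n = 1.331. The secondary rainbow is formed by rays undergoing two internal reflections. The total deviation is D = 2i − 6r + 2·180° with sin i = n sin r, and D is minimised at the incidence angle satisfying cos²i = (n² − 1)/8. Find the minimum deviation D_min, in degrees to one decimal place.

230.4°

cos²i = (1.77156 − 1)/8 = 0.09645; i = arccos(0.31056) = 71.907°.
sin r = sin 71.907°/1.331 = 0.71417; r = 45.575°.
D_min = 2·71.907° − 6·45.575° + 360° = 230.365°.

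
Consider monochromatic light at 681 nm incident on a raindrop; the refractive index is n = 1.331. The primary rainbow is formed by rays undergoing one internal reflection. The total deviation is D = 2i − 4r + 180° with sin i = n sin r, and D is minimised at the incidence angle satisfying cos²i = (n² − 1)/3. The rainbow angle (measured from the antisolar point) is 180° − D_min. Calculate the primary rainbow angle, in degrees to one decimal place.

cos²i = (1.77156 − 1)/3 = 0.25719; i = arccos(0.50714) = 59.527°.
sin r = sin 59.527°/1.331 = 0.64753; r = 40.356°.
D_min = 2·59.527° − 4·40.356° + 180° = 137.630°.
Rainbow angle = 180° − D_min = 42.370°.

42.4°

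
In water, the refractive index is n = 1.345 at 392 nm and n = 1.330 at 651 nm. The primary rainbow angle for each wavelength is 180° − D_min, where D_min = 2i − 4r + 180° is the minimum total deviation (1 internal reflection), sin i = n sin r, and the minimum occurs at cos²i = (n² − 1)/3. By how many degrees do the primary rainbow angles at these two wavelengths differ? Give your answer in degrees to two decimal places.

2.15°

At 392 nm (n = 1.345): cos²i = 0.26967 → i = 58.715°, r = 39.448°, D_min = 139.635°, rainbow angle = 40.365°.
At 651 nm (n = 1.330): cos²i = 0.25630 → i = 59.585°, r = 40.422°, D_min = 137.484°, rainbow angle = 42.516°.
Angular width = |40.365° − 42.516°| = 2.152°.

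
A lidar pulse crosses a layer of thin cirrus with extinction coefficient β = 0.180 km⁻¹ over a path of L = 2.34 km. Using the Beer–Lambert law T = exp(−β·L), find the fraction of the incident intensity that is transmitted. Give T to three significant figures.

0.656

τ = β·L = 0.180 × 2.34 = 0.4212.
T = exp(−0.4212) = 0.6563.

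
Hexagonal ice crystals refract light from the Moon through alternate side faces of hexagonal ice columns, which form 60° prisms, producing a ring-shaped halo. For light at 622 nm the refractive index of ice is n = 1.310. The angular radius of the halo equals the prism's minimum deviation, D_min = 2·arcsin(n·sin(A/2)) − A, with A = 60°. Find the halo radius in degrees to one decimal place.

21.8°

n·sin(A/2) = 1.310 × sin 30° = 1.310 × 0.5000 = 0.6550.
D_min = 2·arcsin(0.6550) − 60° = 2 × 40.920° − 60° = 21.839°.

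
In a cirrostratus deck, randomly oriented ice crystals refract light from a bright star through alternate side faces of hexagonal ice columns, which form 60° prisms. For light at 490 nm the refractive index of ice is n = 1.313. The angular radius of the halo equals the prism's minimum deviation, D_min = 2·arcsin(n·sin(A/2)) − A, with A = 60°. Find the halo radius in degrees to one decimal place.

22.1°

n·sin(A/2) = 1.313 × sin 30° = 1.313 × 0.5000 = 0.6565.
D_min = 2·arcsin(0.6565) − 60° = 2 × 41.033° − 60° = 22.067°.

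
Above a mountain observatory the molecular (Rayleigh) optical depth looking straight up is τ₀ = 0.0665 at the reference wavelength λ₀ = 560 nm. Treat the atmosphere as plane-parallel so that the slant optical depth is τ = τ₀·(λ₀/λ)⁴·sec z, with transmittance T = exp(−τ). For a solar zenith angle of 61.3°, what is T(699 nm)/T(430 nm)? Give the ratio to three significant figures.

1.41

Airmass: sec 61.3° = 2.0824.
τ(699 nm) = 0.0665 × (560/699)⁴ × 2.0824 = 0.0665 × 0.4119 × 2.0824 = 0.0570.
τ(430 nm) = 0.0665 × (560/430)⁴ × 2.0824 = 0.0665 × 2.8766 × 2.0824 = 0.3983.
T(699)/T(430) = exp(τ_B − τ_A) = exp(0.3413) = 1.4068.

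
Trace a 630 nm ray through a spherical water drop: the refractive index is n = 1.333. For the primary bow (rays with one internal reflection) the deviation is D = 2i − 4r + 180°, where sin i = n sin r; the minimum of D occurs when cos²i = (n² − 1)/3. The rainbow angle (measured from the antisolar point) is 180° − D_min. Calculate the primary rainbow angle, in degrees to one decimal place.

cos²i = (1.77689 − 1)/3 = 0.25896; i = arccos(0.50888) = 59.410°.
sin r = sin 59.410°/1.333 = 0.64579; r = 40.225°.
D_min = 2·59.410° − 4·40.225° + 180° = 137.922°.
Rainbow angle = 180° − D_min = 42.078°.

42.1°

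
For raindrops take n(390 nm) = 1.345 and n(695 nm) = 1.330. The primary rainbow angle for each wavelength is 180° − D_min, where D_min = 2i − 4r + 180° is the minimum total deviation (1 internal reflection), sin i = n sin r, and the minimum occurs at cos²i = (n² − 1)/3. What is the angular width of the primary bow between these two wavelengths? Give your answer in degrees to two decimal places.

At 390 nm (n = 1.345): cos²i = 0.26967 → i = 58.715°, r = 39.448°, D_min = 139.635°, rainbow angle = 40.365°.
At 695 nm (n = 1.330): cos²i = 0.25630 → i = 59.585°, r = 40.422°, D_min = 137.484°, rainbow angle = 42.516°.
Angular width = |40.365° − 42.516°| = 2.152°.

2.15°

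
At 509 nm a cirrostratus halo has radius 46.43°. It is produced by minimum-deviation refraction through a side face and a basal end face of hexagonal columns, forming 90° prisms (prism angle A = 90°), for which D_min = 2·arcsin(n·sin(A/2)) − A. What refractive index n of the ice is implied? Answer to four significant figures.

Rearranging: n = sin((D_min + A)/2) / sin(A/2).
(D_min + A)/2 = (46.43° + 90°)/2 = 68.215°.
n = sin 68.215° / sin 45° = 0.9286 / 0.7071 = 1.3132.

1.313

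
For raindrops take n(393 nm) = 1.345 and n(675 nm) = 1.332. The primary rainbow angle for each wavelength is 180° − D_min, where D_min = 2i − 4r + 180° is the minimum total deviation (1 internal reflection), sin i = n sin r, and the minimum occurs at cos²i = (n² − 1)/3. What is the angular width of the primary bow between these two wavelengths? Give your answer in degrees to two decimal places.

At 393 nm (n = 1.345): cos²i = 0.26967 → i = 58.715°, r = 39.448°, D_min = 139.635°, rainbow angle = 40.365°.
At 675 nm (n = 1.332): cos²i = 0.25807 → i = 59.469°, r = 40.290°, D_min = 137.776°, rainbow angle = 42.224°.
Angular width = |40.365° − 42.224°| = 1.859°.

1.86°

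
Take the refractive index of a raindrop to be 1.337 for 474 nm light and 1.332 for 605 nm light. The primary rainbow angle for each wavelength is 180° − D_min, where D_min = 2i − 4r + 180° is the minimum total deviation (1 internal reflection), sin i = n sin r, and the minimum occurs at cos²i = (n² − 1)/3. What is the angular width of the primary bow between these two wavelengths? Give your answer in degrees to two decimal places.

0.72°

At 474 nm (n = 1.337): cos²i = 0.26252 → i = 59.178°, r = 39.964°, D_min = 138.500°, rainbow angle = 41.500°.
At 605 nm (n = 1.332): cos²i = 0.25807 → i = 59.469°, r = 40.290°, D_min = 137.776°, rainbow angle = 42.224°.
Angular width = |41.500° − 42.224°| = 0.724°.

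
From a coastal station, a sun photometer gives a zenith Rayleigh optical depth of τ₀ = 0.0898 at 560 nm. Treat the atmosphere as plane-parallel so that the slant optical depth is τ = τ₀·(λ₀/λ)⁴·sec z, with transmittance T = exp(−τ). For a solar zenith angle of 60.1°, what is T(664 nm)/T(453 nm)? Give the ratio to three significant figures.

Airmass: sec 60.1° = 2.0061.
τ(664 nm) = 0.0898 × (560/664)⁴ × 2.0061 = 0.0898 × 0.5059 × 2.0061 = 0.0911.
τ(453 nm) = 0.0898 × (560/453)⁴ × 2.0061 = 0.0898 × 2.3354 × 2.0061 = 0.4207.
T(664)/T(453) = exp(τ_B − τ_A) = exp(0.3296) = 1.3904.

1.39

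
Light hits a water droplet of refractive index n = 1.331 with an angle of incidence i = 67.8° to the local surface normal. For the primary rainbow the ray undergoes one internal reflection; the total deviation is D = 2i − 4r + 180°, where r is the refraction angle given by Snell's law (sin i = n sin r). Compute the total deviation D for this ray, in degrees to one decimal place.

139.3°

sin r = sin 67.8° / 1.331 = 0.9259/1.331 = 0.6956; r = 44.08°.
D = 2·67.8° − 4·44.08° + 180° = 135.60° − 176.31° + 180° = 139.29°.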